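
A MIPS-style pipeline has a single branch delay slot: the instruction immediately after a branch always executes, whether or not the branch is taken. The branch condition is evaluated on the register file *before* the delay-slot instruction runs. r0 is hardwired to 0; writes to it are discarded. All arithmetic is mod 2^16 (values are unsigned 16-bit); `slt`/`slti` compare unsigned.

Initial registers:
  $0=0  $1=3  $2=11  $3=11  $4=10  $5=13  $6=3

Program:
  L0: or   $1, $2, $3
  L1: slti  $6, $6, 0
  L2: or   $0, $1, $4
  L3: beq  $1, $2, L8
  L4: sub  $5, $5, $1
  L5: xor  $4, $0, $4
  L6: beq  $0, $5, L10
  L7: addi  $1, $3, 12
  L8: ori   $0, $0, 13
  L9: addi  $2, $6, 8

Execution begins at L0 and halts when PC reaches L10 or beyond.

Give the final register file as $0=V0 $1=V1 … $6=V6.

#0 or   $1, $2, $3 ; 0/11/11/11/10/13/3
#1 slti  $6, $6, 0 ; 0/11/11/11/10/13/0
#2 or   $0, $1, $4 ; 0/11/11/11/10/13/0
#3 beq  $1, $2, L8 ; 0/11/11/11/10/13/0 ; →target
#4 sub  $5, $5, $1 ; 0/11/11/11/10/2/0
#8 ori   $0, $0, 13 ; 0/11/11/11/10/2/0
#9 addi  $2, $6, 8 ; 0/11/8/11/10/2/0

$0=0 $1=11 $2=8 $3=11 $4=10 $5=2 $6=0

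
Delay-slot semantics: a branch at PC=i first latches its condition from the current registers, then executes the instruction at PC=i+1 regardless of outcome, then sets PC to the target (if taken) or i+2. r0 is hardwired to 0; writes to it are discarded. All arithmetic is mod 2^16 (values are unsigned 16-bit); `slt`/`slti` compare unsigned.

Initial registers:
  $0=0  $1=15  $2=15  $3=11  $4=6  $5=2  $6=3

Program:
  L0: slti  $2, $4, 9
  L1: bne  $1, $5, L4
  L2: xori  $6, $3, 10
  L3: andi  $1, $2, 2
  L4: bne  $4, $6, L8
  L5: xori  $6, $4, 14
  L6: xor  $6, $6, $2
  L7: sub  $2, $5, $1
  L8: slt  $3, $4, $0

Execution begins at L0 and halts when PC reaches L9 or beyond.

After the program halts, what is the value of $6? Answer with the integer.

8

#0 slti  $2, $4, 9 ; 0/15/1/11/6/2/3
#1 bne  $1, $5, L4 ; 0/15/1/11/6/2/3 ; →target
#2 xori  $6, $3, 10 ; 0/15/1/11/6/2/1
#4 bne  $4, $6, L8 ; 0/15/1/11/6/2/1 ; →target
#5 xori  $6, $4, 14 ; 0/15/1/11/6/2/8
#8 slt  $3, $4, $0 ; 0/15/1/0/6/2/8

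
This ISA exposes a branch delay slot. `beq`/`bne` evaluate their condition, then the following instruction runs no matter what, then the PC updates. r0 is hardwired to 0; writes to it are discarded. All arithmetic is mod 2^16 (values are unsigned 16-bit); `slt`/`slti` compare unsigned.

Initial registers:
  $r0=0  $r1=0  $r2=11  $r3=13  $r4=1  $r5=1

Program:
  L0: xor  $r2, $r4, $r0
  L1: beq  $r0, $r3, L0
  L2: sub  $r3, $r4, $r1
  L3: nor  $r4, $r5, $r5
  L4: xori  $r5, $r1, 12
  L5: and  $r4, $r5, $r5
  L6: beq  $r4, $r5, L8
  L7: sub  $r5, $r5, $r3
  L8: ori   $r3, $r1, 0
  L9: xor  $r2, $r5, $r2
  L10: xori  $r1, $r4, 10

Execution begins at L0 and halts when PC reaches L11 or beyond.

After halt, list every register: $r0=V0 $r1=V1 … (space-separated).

PC=0  xor  $r2, $r4, $r0     | $r0=0 $r1=0 $r2=1 $r3=13 $r4=1 $r5=1
PC=1  beq  $r0, $r3, L0      | $r0=0 $r1=0 $r2=1 $r3=13 $r4=1 $r5=1  [not taken]
PC=2  sub  $r3, $r4, $r1     | $r0=0 $r1=0 $r2=1 $r3=1 $r4=1 $r5=1
PC=3  nor  $r4, $r5, $r5     | $r0=0 $r1=0 $r2=1 $r3=1 $r4=65534 $r5=1
PC=4  xori  $r5, $r1, 12     | $r0=0 $r1=0 $r2=1 $r3=1 $r4=65534 $r5=12
PC=5  and  $r4, $r5, $r5     | $r0=0 $r1=0 $r2=1 $r3=1 $r4=12 $r5=12
PC=6  beq  $r4, $r5, L8      | $r0=0 $r1=0 $r2=1 $r3=1 $r4=12 $r5=12  [TAKEN]
PC=7  sub  $r5, $r5, $r3     | $r0=0 $r1=0 $r2=1 $r3=1 $r4=12 $r5=11
PC=8  ori   $r3, $r1, 0      | $r0=0 $r1=0 $r2=1 $r3=0 $r4=12 $r5=11
PC=9  xor  $r2, $r5, $r2     | $r0=0 $r1=0 $r2=10 $r3=0 $r4=12 $r5=11
PC=10 xori  $r1, $r4, 10     | $r0=0 $r1=6 $r2=10 $r3=0 $r4=12 $r5=11

$r0=0 $r1=6 $r2=10 $r3=0 $r4=12 $r5=11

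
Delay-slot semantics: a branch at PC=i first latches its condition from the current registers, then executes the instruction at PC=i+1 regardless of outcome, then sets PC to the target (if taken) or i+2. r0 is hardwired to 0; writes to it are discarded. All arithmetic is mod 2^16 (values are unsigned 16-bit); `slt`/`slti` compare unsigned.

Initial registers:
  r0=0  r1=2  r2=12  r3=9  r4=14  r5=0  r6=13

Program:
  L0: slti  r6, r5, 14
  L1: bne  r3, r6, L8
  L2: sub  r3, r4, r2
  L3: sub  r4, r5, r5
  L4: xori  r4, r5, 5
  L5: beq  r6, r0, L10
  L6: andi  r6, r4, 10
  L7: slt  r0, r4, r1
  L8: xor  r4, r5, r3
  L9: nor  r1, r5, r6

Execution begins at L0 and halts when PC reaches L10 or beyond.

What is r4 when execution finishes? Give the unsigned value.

  step pc=0: slti  r6, r5, 14  regs=(0,2,12,9,14,0,1)
  step pc=1: bne  r3, r6, L8  cond=T  regs=(0,2,12,9,14,0,1)
  step pc=2: sub  r3, r4, r2  regs=(0,2,12,2,14,0,1)
  step pc=8: xor  r4, r5, r3  regs=(0,2,12,2,2,0,1)
  step pc=9: nor  r1, r5, r6  regs=(0,65534,12,2,2,0,1)

2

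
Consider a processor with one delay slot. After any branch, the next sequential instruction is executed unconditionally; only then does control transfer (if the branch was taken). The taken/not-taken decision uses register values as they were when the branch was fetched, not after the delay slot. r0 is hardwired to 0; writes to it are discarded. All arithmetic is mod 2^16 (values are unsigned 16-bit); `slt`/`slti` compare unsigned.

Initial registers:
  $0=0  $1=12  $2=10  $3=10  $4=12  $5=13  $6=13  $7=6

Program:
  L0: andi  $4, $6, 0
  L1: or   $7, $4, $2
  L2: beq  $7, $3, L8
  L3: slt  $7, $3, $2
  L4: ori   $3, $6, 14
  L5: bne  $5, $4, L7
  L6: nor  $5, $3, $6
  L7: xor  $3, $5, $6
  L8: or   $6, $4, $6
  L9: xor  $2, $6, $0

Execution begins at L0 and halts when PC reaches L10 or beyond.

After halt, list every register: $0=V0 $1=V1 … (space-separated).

$0=0 $1=12 $2=13 $3=10 $4=0 $5=13 $6=13 $7=0

#0 andi  $4, $6, 0 ; 0/12/10/10/0/13/13/6
#1 or   $7, $4, $2 ; 0/12/10/10/0/13/13/10
#2 beq  $7, $3, L8 ; 0/12/10/10/0/13/13/10 ; →target
#3 slt  $7, $3, $2 ; 0/12/10/10/0/13/13/0
#8 or   $6, $4, $6 ; 0/12/10/10/0/13/13/0
#9 xor  $2, $6, $0 ; 0/12/13/10/0/13/13/0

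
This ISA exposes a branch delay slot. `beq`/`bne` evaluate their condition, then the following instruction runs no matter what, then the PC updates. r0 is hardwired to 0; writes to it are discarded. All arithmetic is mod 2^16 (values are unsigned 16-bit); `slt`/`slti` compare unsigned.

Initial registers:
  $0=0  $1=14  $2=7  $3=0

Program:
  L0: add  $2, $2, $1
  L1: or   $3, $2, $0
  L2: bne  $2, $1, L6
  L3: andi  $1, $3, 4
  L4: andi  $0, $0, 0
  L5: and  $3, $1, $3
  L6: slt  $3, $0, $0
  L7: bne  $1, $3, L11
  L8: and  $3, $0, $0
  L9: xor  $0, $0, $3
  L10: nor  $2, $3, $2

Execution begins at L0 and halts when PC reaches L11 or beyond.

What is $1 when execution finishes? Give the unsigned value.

  step pc=0: add  $2, $2, $1  regs=(0,14,21,0)
  step pc=1: or   $3, $2, $0  regs=(0,14,21,21)
  step pc=2: bne  $2, $1, L6  cond=T  regs=(0,14,21,21)
  step pc=3: andi  $1, $3, 4  regs=(0,4,21,21)
  step pc=6: slt  $3, $0, $0  regs=(0,4,21,0)
  step pc=7: bne  $1, $3, L11  cond=T  regs=(0,4,21,0)
  step pc=8: and  $3, $0, $0  regs=(0,4,21,0)

4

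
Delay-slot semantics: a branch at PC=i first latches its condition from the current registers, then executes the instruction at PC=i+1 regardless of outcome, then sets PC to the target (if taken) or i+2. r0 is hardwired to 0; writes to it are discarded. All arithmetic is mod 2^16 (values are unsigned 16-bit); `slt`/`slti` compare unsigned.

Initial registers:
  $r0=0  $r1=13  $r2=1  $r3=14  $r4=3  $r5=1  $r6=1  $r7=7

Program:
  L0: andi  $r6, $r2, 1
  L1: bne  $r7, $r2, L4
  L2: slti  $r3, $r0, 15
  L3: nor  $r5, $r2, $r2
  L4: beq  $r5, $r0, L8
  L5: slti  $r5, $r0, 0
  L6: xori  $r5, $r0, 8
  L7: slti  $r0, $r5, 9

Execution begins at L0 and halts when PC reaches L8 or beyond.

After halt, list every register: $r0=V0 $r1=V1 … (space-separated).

$r0=0 $r1=13 $r2=1 $r3=1 $r4=3 $r5=8 $r6=1 $r7=7

  step pc=0: andi  $r6, $r2, 1  regs=(0,13,1,14,3,1,1,7)
  step pc=1: bne  $r7, $r2, L4  cond=T  regs=(0,13,1,14,3,1,1,7)
  step pc=2: slti  $r3, $r0, 15  regs=(0,13,1,1,3,1,1,7)
  step pc=4: beq  $r5, $r0, L8  cond=F  regs=(0,13,1,1,3,1,1,7)
  step pc=5: slti  $r5, $r0, 0  regs=(0,13,1,1,3,0,1,7)
  step pc=6: xori  $r5, $r0, 8  regs=(0,13,1,1,3,8,1,7)
  step pc=7: slti  $r0, $r5, 9  regs=(0,13,1,1,3,8,1,7)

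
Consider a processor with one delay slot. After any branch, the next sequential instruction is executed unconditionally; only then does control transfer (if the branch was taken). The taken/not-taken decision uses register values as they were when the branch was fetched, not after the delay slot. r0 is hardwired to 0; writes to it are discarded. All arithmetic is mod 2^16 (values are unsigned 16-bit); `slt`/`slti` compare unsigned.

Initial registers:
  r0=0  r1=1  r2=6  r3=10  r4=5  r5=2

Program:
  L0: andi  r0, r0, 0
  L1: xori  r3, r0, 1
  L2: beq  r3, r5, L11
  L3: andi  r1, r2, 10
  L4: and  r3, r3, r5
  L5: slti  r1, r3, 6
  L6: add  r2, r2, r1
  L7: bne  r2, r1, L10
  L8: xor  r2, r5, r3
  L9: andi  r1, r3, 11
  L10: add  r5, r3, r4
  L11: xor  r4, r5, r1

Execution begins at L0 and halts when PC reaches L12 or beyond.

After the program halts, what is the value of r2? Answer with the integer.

2

PC=0  andi  r0, r0, 0        | r0=0 r1=1 r2=6 r3=10 r4=5 r5=2
PC=1  xori  r3, r0, 1        | r0=0 r1=1 r2=6 r3=1 r4=5 r5=2
PC=2  beq  r3, r5, L11       | r0=0 r1=1 r2=6 r3=1 r4=5 r5=2  [not taken]
PC=3  andi  r1, r2, 10       | r0=0 r1=2 r2=6 r3=1 r4=5 r5=2
PC=4  and  r3, r3, r5        | r0=0 r1=2 r2=6 r3=0 r4=5 r5=2
PC=5  slti  r1, r3, 6        | r0=0 r1=1 r2=6 r3=0 r4=5 r5=2
PC=6  add  r2, r2, r1        | r0=0 r1=1 r2=7 r3=0 r4=5 r5=2
PC=7  bne  r2, r1, L10       | r0=0 r1=1 r2=7 r3=0 r4=5 r5=2  [TAKEN]
PC=8  xor  r2, r5, r3        | r0=0 r1=1 r2=2 r3=0 r4=5 r5=2
PC=10 add  r5, r3, r4        | r0=0 r1=1 r2=2 r3=0 r4=5 r5=5
PC=11 xor  r4, r5, r1        | r0=0 r1=1 r2=2 r3=0 r4=4 r5=5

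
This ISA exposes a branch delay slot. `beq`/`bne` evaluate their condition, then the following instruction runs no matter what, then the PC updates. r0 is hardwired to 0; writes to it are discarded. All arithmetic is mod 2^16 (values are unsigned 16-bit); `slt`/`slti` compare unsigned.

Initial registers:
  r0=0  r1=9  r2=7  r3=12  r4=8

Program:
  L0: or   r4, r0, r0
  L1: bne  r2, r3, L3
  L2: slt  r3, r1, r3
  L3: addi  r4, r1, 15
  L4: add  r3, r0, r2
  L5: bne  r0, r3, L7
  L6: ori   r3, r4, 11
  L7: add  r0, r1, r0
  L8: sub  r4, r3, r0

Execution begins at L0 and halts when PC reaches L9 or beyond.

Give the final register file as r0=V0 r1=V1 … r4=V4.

r0=0 r1=9 r2=7 r3=27 r4=27

  step pc=0: or   r4, r0, r0  regs=(0,9,7,12,0)
  step pc=1: bne  r2, r3, L3  cond=T  regs=(0,9,7,12,0)
  step pc=2: slt  r3, r1, r3  regs=(0,9,7,1,0)
  step pc=3: addi  r4, r1, 15  regs=(0,9,7,1,24)
  step pc=4: add  r3, r0, r2  regs=(0,9,7,7,24)
  step pc=5: bne  r0, r3, L7  cond=T  regs=(0,9,7,7,24)
  step pc=6: ori   r3, r4, 11  regs=(0,9,7,27,24)
  step pc=7: add  r0, r1, r0  regs=(0,9,7,27,24)
  step pc=8: sub  r4, r3, r0  regs=(0,9,7,27,27)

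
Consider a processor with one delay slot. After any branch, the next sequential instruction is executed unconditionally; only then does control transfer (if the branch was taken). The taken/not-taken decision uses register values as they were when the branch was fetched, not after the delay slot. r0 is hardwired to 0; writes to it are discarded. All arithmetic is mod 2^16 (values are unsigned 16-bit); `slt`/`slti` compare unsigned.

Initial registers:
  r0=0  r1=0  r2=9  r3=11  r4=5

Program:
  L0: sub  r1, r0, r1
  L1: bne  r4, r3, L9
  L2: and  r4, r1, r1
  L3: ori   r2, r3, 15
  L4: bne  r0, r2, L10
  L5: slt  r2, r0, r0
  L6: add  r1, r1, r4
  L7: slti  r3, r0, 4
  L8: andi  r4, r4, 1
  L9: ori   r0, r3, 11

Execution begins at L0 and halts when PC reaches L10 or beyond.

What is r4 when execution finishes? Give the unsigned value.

PC=0  sub  r1, r0, r1        | r0=0 r1=0 r2=9 r3=11 r4=5
PC=1  bne  r4, r3, L9        | r0=0 r1=0 r2=9 r3=11 r4=5  [TAKEN]
PC=2  and  r4, r1, r1        | r0=0 r1=0 r2=9 r3=11 r4=0
PC=9  ori   r0, r3, 11       | r0=0 r1=0 r2=9 r3=11 r4=0

0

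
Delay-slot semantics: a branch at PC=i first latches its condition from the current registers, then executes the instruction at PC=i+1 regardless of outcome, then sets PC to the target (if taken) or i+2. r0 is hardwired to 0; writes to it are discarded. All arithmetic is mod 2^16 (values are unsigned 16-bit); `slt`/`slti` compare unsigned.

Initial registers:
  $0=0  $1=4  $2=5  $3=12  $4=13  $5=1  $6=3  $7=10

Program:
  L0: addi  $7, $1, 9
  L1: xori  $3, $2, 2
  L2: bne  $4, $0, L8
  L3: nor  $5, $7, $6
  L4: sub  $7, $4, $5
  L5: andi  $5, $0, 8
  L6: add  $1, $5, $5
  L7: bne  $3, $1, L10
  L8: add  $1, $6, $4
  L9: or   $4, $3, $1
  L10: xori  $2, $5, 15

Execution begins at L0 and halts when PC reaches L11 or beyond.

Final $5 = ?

65520

[0] addi  $7, $1, 9  →  {$0:0, $1:4, $2:5, $3:12, $4:13, $5:1, $6:3, $7:13}
[1] xori  $3, $2, 2  →  {$0:0, $1:4, $2:5, $3:7, $4:13, $5:1, $6:3, $7:13}
[2] bne  $4, $0, L8  →  {$0:0, $1:4, $2:5, $3:7, $4:13, $5:1, $6:3, $7:13}  ⟨branch taken⟩
[3] nor  $5, $7, $6  →  {$0:0, $1:4, $2:5, $3:7, $4:13, $5:65520, $6:3, $7:13}
[8] add  $1, $6, $4  →  {$0:0, $1:16, $2:5, $3:7, $4:13, $5:65520, $6:3, $7:13}
[9] or   $4, $3, $1  →  {$0:0, $1:16, $2:5, $3:7, $4:23, $5:65520, $6:3, $7:13}
[10] xori  $2, $5, 15  →  {$0:0, $1:16, $2:65535, $3:7, $4:23, $5:65520, $6:3, $7:13}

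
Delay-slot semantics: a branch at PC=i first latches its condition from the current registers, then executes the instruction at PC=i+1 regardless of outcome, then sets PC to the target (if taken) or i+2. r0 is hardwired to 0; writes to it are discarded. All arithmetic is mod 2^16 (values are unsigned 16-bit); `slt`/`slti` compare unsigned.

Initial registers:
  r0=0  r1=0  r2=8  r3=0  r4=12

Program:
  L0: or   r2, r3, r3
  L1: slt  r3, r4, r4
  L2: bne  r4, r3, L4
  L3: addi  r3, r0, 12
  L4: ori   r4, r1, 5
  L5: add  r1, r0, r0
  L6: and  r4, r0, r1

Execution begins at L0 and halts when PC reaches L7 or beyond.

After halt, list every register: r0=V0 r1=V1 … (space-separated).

PC=0  or   r2, r3, r3        | r0=0 r1=0 r2=0 r3=0 r4=12
PC=1  slt  r3, r4, r4        | r0=0 r1=0 r2=0 r3=0 r4=12
PC=2  bne  r4, r3, L4        | r0=0 r1=0 r2=0 r3=0 r4=12  [TAKEN]
PC=3  addi  r3, r0, 12       | r0=0 r1=0 r2=0 r3=12 r4=12
PC=4  ori   r4, r1, 5        | r0=0 r1=0 r2=0 r3=12 r4=5
PC=5  add  r1, r0, r0        | r0=0 r1=0 r2=0 r3=12 r4=5
PC=6  and  r4, r0, r1        | r0=0 r1=0 r2=0 r3=12 r4=0

r0=0 r1=0 r2=0 r3=12 r4=0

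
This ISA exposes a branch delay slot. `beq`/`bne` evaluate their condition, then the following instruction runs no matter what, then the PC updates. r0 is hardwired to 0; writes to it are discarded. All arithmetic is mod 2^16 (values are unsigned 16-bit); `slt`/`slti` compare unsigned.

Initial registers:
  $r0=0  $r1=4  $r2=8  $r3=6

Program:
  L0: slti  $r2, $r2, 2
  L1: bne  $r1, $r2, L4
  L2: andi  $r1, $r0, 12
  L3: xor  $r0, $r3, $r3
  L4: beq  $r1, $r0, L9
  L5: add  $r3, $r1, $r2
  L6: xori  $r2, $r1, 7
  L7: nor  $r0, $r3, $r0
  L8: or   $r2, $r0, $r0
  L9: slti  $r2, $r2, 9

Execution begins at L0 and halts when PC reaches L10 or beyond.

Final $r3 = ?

#0 slti  $r2, $r2, 2 ; 0/4/0/6
#1 bne  $r1, $r2, L4 ; 0/4/0/6 ; →target
#2 andi  $r1, $r0, 12 ; 0/0/0/6
#4 beq  $r1, $r0, L9 ; 0/0/0/6 ; →target
#5 add  $r3, $r1, $r2 ; 0/0/0/0
#9 slti  $r2, $r2, 9 ; 0/0/1/0

0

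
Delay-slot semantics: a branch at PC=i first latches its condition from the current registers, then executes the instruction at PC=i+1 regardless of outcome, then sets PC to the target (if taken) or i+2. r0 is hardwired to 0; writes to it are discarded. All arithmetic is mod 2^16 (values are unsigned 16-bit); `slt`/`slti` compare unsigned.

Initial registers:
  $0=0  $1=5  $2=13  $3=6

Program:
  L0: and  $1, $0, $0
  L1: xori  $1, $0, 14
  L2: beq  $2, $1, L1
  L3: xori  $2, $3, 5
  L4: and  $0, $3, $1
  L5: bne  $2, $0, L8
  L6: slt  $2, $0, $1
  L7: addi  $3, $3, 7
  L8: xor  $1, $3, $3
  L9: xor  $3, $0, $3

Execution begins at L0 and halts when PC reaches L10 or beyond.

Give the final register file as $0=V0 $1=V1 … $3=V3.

#0 and  $1, $0, $0 ; 0/0/13/6
#1 xori  $1, $0, 14 ; 0/14/13/6
#2 beq  $2, $1, L1 ; 0/14/13/6 ; →fallthru
#3 xori  $2, $3, 5 ; 0/14/3/6
#4 and  $0, $3, $1 ; 0/14/3/6
#5 bne  $2, $0, L8 ; 0/14/3/6 ; →target
#6 slt  $2, $0, $1 ; 0/14/1/6
#8 xor  $1, $3, $3 ; 0/0/1/6
#9 xor  $3, $0, $3 ; 0/0/1/6

$0=0 $1=0 $2=1 $3=6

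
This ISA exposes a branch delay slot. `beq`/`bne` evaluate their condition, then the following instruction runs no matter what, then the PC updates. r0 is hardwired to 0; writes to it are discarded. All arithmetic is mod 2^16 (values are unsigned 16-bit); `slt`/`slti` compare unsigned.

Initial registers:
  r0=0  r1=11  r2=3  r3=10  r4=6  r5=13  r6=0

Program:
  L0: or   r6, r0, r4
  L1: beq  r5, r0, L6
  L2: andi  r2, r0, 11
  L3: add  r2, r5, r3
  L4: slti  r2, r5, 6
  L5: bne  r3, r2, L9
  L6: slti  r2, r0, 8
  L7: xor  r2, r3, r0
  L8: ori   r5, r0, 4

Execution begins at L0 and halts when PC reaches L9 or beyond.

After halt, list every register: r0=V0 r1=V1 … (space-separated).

r0=0 r1=11 r2=1 r3=10 r4=6 r5=13 r6=6

  step pc=0: or   r6, r0, r4  regs=(0,11,3,10,6,13,6)
  step pc=1: beq  r5, r0, L6  cond=F  regs=(0,11,3,10,6,13,6)
  step pc=2: andi  r2, r0, 11  regs=(0,11,0,10,6,13,6)
  step pc=3: add  r2, r5, r3  regs=(0,11,23,10,6,13,6)
  step pc=4: slti  r2, r5, 6  regs=(0,11,0,10,6,13,6)
  step pc=5: bne  r3, r2, L9  cond=T  regs=(0,11,0,10,6,13,6)
  step pc=6: slti  r2, r0, 8  regs=(0,11,1,10,6,13,6)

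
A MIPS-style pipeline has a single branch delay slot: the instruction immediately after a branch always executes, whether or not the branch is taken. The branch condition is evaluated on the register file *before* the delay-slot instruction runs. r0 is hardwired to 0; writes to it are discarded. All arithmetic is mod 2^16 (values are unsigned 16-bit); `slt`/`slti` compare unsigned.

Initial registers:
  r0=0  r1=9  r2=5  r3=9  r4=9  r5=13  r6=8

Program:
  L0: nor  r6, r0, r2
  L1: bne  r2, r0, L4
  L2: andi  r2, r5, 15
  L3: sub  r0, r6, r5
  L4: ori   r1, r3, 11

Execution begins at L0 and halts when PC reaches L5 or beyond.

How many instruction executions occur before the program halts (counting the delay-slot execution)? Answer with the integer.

  step pc=0: nor  r6, r0, r2  regs=(0,9,5,9,9,13,65530)
  step pc=1: bne  r2, r0, L4  cond=T  regs=(0,9,5,9,9,13,65530)
  step pc=2: andi  r2, r5, 15  regs=(0,9,13,9,9,13,65530)
  step pc=4: ori   r1, r3, 11  regs=(0,11,13,9,9,13,65530)

4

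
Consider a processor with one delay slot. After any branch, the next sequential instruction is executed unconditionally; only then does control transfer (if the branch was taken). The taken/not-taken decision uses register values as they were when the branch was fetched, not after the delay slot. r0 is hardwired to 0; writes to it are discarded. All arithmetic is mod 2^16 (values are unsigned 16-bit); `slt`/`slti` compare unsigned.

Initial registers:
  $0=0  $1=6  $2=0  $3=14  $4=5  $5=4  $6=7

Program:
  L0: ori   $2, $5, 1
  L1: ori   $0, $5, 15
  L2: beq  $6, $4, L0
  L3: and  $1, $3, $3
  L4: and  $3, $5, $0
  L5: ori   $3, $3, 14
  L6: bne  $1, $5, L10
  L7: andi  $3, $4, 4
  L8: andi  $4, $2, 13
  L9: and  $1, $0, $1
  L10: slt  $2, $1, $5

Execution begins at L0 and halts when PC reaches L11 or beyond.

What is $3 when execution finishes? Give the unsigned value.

4

#0 ori   $2, $5, 1 ; 0/6/5/14/5/4/7
#1 ori   $0, $5, 15 ; 0/6/5/14/5/4/7
#2 beq  $6, $4, L0 ; 0/6/5/14/5/4/7 ; →fallthru
#3 and  $1, $3, $3 ; 0/14/5/14/5/4/7
#4 and  $3, $5, $0 ; 0/14/5/0/5/4/7
#5 ori   $3, $3, 14 ; 0/14/5/14/5/4/7
#6 bne  $1, $5, L10 ; 0/14/5/14/5/4/7 ; →target
#7 andi  $3, $4, 4 ; 0/14/5/4/5/4/7
#10 slt  $2, $1, $5 ; 0/14/0/4/5/4/7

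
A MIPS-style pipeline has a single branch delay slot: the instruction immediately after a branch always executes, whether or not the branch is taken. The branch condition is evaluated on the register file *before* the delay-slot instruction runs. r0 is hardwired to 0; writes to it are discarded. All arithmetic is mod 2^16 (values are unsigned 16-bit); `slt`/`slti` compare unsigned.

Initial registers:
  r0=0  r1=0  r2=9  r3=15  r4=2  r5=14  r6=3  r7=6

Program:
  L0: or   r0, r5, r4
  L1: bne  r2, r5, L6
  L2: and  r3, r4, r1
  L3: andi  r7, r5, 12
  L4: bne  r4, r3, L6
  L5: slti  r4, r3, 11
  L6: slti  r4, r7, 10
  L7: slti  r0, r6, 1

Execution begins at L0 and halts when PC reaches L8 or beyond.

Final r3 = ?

0

  step pc=0: or   r0, r5, r4  regs=(0,0,9,15,2,14,3,6)
  step pc=1: bne  r2, r5, L6  cond=T  regs=(0,0,9,15,2,14,3,6)
  step pc=2: and  r3, r4, r1  regs=(0,0,9,0,2,14,3,6)
  step pc=6: slti  r4, r7, 10  regs=(0,0,9,0,1,14,3,6)
  step pc=7: slti  r0, r6, 1  regs=(0,0,9,0,1,14,3,6)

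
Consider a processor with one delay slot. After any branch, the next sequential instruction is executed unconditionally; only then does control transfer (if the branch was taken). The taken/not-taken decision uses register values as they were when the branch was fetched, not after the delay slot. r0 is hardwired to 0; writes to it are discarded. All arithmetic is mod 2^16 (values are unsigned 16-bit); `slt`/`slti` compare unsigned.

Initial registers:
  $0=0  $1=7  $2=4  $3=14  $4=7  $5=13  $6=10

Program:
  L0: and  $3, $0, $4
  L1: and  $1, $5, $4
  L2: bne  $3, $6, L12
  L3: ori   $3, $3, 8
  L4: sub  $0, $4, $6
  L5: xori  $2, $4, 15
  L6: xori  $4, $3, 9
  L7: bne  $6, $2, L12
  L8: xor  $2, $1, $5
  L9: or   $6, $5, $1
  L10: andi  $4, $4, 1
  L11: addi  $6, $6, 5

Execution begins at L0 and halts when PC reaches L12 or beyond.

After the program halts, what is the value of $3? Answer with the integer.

8

  step pc=0: and  $3, $0, $4  regs=(0,7,4,0,7,13,10)
  step pc=1: and  $1, $5, $4  regs=(0,5,4,0,7,13,10)
  step pc=2: bne  $3, $6, L12  cond=T  regs=(0,5,4,0,7,13,10)
  step pc=3: ori   $3, $3, 8  regs=(0,5,4,8,7,13,10)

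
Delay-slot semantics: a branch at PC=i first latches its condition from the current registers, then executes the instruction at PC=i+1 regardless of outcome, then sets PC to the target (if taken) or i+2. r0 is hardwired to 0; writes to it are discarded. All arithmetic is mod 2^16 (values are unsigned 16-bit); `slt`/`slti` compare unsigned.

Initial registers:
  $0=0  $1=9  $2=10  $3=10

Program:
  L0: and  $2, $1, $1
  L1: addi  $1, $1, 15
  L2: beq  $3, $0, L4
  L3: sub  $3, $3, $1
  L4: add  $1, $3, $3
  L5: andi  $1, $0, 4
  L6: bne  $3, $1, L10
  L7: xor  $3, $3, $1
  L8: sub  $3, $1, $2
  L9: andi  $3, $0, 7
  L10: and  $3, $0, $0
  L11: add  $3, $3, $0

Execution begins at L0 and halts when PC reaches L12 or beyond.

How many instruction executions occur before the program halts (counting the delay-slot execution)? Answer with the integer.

10

PC=0  and  $2, $1, $1        | $0=0 $1=9 $2=9 $3=10
PC=1  addi  $1, $1, 15       | $0=0 $1=24 $2=9 $3=10
PC=2  beq  $3, $0, L4        | $0=0 $1=24 $2=9 $3=10  [not taken]
PC=3  sub  $3, $3, $1        | $0=0 $1=24 $2=9 $3=65522
PC=4  add  $1, $3, $3        | $0=0 $1=65508 $2=9 $3=65522
PC=5  andi  $1, $0, 4        | $0=0 $1=0 $2=9 $3=65522
PC=6  bne  $3, $1, L10       | $0=0 $1=0 $2=9 $3=65522  [TAKEN]
PC=7  xor  $3, $3, $1        | $0=0 $1=0 $2=9 $3=65522
PC=10 and  $3, $0, $0        | $0=0 $1=0 $2=9 $3=0
PC=11 add  $3, $3, $0        | $0=0 $1=0 $2=9 $3=0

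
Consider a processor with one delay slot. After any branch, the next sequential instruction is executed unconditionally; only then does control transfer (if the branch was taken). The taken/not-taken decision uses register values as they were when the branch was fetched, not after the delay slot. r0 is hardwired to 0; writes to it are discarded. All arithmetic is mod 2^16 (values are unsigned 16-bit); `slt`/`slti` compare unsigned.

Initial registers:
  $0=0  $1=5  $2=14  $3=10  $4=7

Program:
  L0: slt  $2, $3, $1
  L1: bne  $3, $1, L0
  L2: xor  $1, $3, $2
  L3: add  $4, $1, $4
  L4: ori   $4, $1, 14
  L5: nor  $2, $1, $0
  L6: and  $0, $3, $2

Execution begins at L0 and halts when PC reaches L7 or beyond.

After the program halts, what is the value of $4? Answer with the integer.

14

  step pc=0: slt  $2, $3, $1  regs=(0,5,0,10,7)
  step pc=1: bne  $3, $1, L0  cond=T  regs=(0,5,0,10,7)
  step pc=2: xor  $1, $3, $2  regs=(0,10,0,10,7)
  step pc=0: slt  $2, $3, $1  regs=(0,10,0,10,7)
  step pc=1: bne  $3, $1, L0  cond=F  regs=(0,10,0,10,7)
  step pc=2: xor  $1, $3, $2  regs=(0,10,0,10,7)
  step pc=3: add  $4, $1, $4  regs=(0,10,0,10,17)
  step pc=4: ori   $4, $1, 14  regs=(0,10,0,10,14)
  step pc=5: nor  $2, $1, $0  regs=(0,10,65525,10,14)
  step pc=6: and  $0, $3, $2  regs=(0,10,65525,10,14)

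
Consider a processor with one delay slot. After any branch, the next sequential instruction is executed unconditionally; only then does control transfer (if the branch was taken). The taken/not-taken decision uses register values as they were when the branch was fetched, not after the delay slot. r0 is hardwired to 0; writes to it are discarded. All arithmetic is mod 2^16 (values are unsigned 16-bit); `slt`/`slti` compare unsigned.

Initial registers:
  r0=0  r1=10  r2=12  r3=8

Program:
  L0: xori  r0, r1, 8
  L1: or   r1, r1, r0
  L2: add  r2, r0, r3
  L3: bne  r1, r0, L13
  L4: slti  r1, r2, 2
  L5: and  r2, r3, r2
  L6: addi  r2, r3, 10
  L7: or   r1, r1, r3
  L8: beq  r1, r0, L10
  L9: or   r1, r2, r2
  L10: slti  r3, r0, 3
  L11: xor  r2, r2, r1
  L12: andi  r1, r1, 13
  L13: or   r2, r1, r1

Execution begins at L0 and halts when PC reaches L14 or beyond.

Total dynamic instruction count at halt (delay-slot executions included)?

#0 xori  r0, r1, 8 ; 0/10/12/8
#1 or   r1, r1, r0 ; 0/10/12/8
#2 add  r2, r0, r3 ; 0/10/8/8
#3 bne  r1, r0, L13 ; 0/10/8/8 ; →target
#4 slti  r1, r2, 2 ; 0/0/8/8
#13 or   r2, r1, r1 ; 0/0/0/8

6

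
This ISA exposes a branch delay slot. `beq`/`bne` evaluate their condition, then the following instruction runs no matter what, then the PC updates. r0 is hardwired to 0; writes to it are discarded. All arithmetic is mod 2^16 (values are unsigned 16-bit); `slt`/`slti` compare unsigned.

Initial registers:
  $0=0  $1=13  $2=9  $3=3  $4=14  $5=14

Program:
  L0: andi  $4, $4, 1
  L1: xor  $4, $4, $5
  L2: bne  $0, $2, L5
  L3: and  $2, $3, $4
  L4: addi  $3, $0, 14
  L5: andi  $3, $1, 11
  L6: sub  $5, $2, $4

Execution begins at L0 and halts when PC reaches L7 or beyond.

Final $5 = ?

  step pc=0: andi  $4, $4, 1  regs=(0,13,9,3,0,14)
  step pc=1: xor  $4, $4, $5  regs=(0,13,9,3,14,14)
  step pc=2: bne  $0, $2, L5  cond=T  regs=(0,13,9,3,14,14)
  step pc=3: and  $2, $3, $4  regs=(0,13,2,3,14,14)
  step pc=5: andi  $3, $1, 11  regs=(0,13,2,9,14,14)
  step pc=6: sub  $5, $2, $4  regs=(0,13,2,9,14,65524)

65524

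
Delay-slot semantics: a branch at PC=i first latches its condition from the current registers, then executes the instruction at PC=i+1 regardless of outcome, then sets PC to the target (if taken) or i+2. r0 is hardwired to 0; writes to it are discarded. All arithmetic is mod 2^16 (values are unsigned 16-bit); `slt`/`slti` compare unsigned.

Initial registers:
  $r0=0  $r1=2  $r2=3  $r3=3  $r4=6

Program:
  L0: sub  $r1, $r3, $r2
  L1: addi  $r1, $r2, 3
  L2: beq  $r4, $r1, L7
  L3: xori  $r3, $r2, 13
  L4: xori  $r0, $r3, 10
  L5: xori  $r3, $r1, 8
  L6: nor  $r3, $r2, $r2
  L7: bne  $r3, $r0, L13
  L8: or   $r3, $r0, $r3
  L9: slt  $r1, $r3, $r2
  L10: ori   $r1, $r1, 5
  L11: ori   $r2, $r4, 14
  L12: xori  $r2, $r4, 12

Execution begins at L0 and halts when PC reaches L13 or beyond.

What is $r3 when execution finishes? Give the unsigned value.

[0] sub  $r1, $r3, $r2  →  {$r0:0, $r1:0, $r2:3, $r3:3, $r4:6}
[1] addi  $r1, $r2, 3  →  {$r0:0, $r1:6, $r2:3, $r3:3, $r4:6}
[2] beq  $r4, $r1, L7  →  {$r0:0, $r1:6, $r2:3, $r3:3, $r4:6}  ⟨branch taken⟩
[3] xori  $r3, $r2, 13  →  {$r0:0, $r1:6, $r2:3, $r3:14, $r4:6}
[7] bne  $r3, $r0, L13  →  {$r0:0, $r1:6, $r2:3, $r3:14, $r4:6}  ⟨branch taken⟩
[8] or   $r3, $r0, $r3  →  {$r0:0, $r1:6, $r2:3, $r3:14, $r4:6}

14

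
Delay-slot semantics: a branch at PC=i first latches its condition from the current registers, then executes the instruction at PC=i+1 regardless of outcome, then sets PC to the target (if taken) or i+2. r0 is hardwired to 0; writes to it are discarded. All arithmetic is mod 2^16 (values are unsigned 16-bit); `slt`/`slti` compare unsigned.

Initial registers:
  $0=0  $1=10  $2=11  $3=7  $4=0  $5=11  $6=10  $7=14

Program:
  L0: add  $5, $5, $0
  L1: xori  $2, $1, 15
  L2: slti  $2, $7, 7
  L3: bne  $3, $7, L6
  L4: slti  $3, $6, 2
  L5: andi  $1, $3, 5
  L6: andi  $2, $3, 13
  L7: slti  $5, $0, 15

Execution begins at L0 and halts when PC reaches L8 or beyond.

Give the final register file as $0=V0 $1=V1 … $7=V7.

$0=0 $1=10 $2=0 $3=0 $4=0 $5=1 $6=10 $7=14

PC=0  add  $5, $5, $0        | $0=0 $1=10 $2=11 $3=7 $4=0 $5=11 $6=10 $7=14
PC=1  xori  $2, $1, 15       | $0=0 $1=10 $2=5 $3=7 $4=0 $5=11 $6=10 $7=14
PC=2  slti  $2, $7, 7        | $0=0 $1=10 $2=0 $3=7 $4=0 $5=11 $6=10 $7=14
PC=3  bne  $3, $7, L6        | $0=0 $1=10 $2=0 $3=7 $4=0 $5=11 $6=10 $7=14  [TAKEN]
PC=4  slti  $3, $6, 2        | $0=0 $1=10 $2=0 $3=0 $4=0 $5=11 $6=10 $7=14
PC=6  andi  $2, $3, 13       | $0=0 $1=10 $2=0 $3=0 $4=0 $5=11 $6=10 $7=14
PC=7  slti  $5, $0, 15       | $0=0 $1=10 $2=0 $3=0 $4=0 $5=1 $6=10 $7=14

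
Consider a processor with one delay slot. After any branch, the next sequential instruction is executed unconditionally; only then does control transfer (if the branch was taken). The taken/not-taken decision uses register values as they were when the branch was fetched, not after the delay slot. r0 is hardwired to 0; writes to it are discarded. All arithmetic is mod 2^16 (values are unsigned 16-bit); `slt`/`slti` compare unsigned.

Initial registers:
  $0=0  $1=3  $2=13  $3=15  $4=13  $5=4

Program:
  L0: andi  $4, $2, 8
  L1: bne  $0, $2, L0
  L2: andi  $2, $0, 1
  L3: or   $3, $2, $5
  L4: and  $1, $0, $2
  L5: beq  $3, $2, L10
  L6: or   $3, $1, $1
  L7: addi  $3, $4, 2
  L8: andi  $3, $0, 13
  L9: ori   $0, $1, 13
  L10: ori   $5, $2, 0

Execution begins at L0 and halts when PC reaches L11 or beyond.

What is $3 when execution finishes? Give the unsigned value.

0

PC=0  andi  $4, $2, 8        | $0=0 $1=3 $2=13 $3=15 $4=8 $5=4
PC=1  bne  $0, $2, L0        | $0=0 $1=3 $2=13 $3=15 $4=8 $5=4  [TAKEN]
PC=2  andi  $2, $0, 1        | $0=0 $1=3 $2=0 $3=15 $4=8 $5=4
PC=0  andi  $4, $2, 8        | $0=0 $1=3 $2=0 $3=15 $4=0 $5=4
PC=1  bne  $0, $2, L0        | $0=0 $1=3 $2=0 $3=15 $4=0 $5=4  [not taken]
PC=2  andi  $2, $0, 1        | $0=0 $1=3 $2=0 $3=15 $4=0 $5=4
PC=3  or   $3, $2, $5        | $0=0 $1=3 $2=0 $3=4 $4=0 $5=4
PC=4  and  $1, $0, $2        | $0=0 $1=0 $2=0 $3=4 $4=0 $5=4
PC=5  beq  $3, $2, L10       | $0=0 $1=0 $2=0 $3=4 $4=0 $5=4  [not taken]
PC=6  or   $3, $1, $1        | $0=0 $1=0 $2=0 $3=0 $4=0 $5=4
PC=7  addi  $3, $4, 2        | $0=0 $1=0 $2=0 $3=2 $4=0 $5=4
PC=8  andi  $3, $0, 13       | $0=0 $1=0 $2=0 $3=0 $4=0 $5=4
PC=9  ori   $0, $1, 13       | $0=0 $1=0 $2=0 $3=0 $4=0 $5=4
PC=10 ori   $5, $2, 0        | $0=0 $1=0 $2=0 $3=0 $4=0 $5=0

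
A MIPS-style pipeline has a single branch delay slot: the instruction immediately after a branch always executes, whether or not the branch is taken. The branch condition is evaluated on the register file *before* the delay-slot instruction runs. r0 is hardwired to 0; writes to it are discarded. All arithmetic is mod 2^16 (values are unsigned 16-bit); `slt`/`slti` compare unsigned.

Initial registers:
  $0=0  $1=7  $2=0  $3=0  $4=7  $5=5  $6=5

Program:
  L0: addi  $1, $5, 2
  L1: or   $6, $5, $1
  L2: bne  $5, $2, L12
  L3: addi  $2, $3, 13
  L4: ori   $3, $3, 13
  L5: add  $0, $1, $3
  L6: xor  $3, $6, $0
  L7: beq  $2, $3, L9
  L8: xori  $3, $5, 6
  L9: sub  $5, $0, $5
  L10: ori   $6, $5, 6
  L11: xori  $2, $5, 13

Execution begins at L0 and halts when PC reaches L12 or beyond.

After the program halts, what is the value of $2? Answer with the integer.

  step pc=0: addi  $1, $5, 2  regs=(0,7,0,0,7,5,5)
  step pc=1: or   $6, $5, $1  regs=(0,7,0,0,7,5,7)
  step pc=2: bne  $5, $2, L12  cond=T  regs=(0,7,0,0,7,5,7)
  step pc=3: addi  $2, $3, 13  regs=(0,7,13,0,7,5,7)

13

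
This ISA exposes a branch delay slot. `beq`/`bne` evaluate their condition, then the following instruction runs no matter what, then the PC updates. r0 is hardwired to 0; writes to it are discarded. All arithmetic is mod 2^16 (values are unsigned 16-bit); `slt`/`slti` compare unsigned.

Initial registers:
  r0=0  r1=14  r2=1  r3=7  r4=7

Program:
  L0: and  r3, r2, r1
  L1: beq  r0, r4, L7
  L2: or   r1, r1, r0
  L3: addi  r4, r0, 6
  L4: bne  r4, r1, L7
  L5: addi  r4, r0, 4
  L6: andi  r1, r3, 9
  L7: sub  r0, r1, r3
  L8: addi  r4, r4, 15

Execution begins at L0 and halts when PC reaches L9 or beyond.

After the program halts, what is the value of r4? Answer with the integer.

#0 and  r3, r2, r1 ; 0/14/1/0/7
#1 beq  r0, r4, L7 ; 0/14/1/0/7 ; →fallthru
#2 or   r1, r1, r0 ; 0/14/1/0/7
#3 addi  r4, r0, 6 ; 0/14/1/0/6
#4 bne  r4, r1, L7 ; 0/14/1/0/6 ; →target
#5 addi  r4, r0, 4 ; 0/14/1/0/4
#7 sub  r0, r1, r3 ; 0/14/1/0/4
#8 addi  r4, r4, 15 ; 0/14/1/0/19

19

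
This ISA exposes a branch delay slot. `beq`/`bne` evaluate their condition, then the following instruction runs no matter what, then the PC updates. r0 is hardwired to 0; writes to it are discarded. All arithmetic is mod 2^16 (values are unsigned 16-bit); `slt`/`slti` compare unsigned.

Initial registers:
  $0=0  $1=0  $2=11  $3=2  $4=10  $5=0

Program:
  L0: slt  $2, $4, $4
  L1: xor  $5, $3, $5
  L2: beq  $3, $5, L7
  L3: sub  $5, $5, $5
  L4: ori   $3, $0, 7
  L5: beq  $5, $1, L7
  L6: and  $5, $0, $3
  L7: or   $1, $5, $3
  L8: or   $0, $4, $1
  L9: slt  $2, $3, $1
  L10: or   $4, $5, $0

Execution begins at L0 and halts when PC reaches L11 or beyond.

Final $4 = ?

PC=0  slt  $2, $4, $4        | $0=0 $1=0 $2=0 $3=2 $4=10 $5=0
PC=1  xor  $5, $3, $5        | $0=0 $1=0 $2=0 $3=2 $4=10 $5=2
PC=2  beq  $3, $5, L7        | $0=0 $1=0 $2=0 $3=2 $4=10 $5=2  [TAKEN]
PC=3  sub  $5, $5, $5        | $0=0 $1=0 $2=0 $3=2 $4=10 $5=0
PC=7  or   $1, $5, $3        | $0=0 $1=2 $2=0 $3=2 $4=10 $5=0
PC=8  or   $0, $4, $1        | $0=0 $1=2 $2=0 $3=2 $4=10 $5=0
PC=9  slt  $2, $3, $1        | $0=0 $1=2 $2=0 $3=2 $4=10 $5=0
PC=10 or   $4, $5, $0        | $0=0 $1=2 $2=0 $3=2 $4=0 $5=0

0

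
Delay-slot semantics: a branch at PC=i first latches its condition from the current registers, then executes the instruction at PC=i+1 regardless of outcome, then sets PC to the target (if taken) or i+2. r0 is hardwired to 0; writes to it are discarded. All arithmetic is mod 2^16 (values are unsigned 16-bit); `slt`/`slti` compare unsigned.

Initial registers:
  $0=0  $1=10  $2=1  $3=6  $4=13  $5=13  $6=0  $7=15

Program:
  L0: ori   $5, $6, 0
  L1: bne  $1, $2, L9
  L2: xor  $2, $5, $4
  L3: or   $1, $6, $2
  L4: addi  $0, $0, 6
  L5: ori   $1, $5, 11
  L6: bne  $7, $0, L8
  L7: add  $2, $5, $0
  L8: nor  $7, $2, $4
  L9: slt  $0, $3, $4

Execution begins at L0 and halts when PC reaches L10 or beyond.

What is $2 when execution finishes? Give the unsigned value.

13

PC=0  ori   $5, $6, 0        | $0=0 $1=10 $2=1 $3=6 $4=13 $5=0 $6=0 $7=15
PC=1  bne  $1, $2, L9        | $0=0 $1=10 $2=1 $3=6 $4=13 $5=0 $6=0 $7=15  [TAKEN]
PC=2  xor  $2, $5, $4        | $0=0 $1=10 $2=13 $3=6 $4=13 $5=0 $6=0 $7=15
PC=9  slt  $0, $3, $4        | $0=0 $1=10 $2=13 $3=6 $4=13 $5=0 $6=0 $7=15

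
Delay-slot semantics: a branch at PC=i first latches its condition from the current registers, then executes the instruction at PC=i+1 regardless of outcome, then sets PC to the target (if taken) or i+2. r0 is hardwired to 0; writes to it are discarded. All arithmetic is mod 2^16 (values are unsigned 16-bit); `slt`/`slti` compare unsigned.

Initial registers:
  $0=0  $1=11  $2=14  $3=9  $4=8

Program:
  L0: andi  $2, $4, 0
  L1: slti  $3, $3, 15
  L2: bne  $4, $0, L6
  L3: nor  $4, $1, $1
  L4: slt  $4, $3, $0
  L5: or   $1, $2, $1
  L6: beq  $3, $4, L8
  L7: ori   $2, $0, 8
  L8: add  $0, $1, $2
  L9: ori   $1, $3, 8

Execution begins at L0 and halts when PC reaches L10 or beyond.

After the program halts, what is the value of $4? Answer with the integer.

  step pc=0: andi  $2, $4, 0  regs=(0,11,0,9,8)
  step pc=1: slti  $3, $3, 15  regs=(0,11,0,1,8)
  step pc=2: bne  $4, $0, L6  cond=T  regs=(0,11,0,1,8)
  step pc=3: nor  $4, $1, $1  regs=(0,11,0,1,65524)
  step pc=6: beq  $3, $4, L8  cond=F  regs=(0,11,0,1,65524)
  step pc=7: ori   $2, $0, 8  regs=(0,11,8,1,65524)
  step pc=8: add  $0, $1, $2  regs=(0,11,8,1,65524)
  step pc=9: ori   $1, $3, 8  regs=(0,9,8,1,65524)

65524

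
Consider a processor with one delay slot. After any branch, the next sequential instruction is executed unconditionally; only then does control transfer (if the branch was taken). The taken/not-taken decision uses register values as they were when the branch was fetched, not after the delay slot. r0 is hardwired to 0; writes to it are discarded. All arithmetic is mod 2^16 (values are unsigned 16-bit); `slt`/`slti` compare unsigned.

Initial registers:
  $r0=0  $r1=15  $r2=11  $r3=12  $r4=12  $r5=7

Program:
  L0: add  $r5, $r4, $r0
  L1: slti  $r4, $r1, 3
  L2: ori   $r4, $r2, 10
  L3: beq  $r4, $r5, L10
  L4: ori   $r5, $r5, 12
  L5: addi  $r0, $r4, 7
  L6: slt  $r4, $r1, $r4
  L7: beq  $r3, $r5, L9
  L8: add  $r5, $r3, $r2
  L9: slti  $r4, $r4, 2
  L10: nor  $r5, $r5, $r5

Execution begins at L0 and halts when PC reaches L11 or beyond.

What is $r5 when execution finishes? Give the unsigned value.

[0] add  $r5, $r4, $r0  →  {$r0:0, $r1:15, $r2:11, $r3:12, $r4:12, $r5:12}
[1] slti  $r4, $r1, 3  →  {$r0:0, $r1:15, $r2:11, $r3:12, $r4:0, $r5:12}
[2] ori   $r4, $r2, 10  →  {$r0:0, $r1:15, $r2:11, $r3:12, $r4:11, $r5:12}
[3] beq  $r4, $r5, L10  →  {$r0:0, $r1:15, $r2:11, $r3:12, $r4:11, $r5:12}  ⟨branch fallthrough⟩
[4] ori   $r5, $r5, 12  →  {$r0:0, $r1:15, $r2:11, $r3:12, $r4:11, $r5:12}
[5] addi  $r0, $r4, 7  →  {$r0:0, $r1:15, $r2:11, $r3:12, $r4:11, $r5:12}
[6] slt  $r4, $r1, $r4  →  {$r0:0, $r1:15, $r2:11, $r3:12, $r4:0, $r5:12}
[7] beq  $r3, $r5, L9  →  {$r0:0, $r1:15, $r2:11, $r3:12, $r4:0, $r5:12}  ⟨branch taken⟩
[8] add  $r5, $r3, $r2  →  {$r0:0, $r1:15, $r2:11, $r3:12, $r4:0, $r5:23}
[9] slti  $r4, $r4, 2  →  {$r0:0, $r1:15, $r2:11, $r3:12, $r4:1, $r5:23}
[10] nor  $r5, $r5, $r5  →  {$r0:0, $r1:15, $r2:11, $r3:12, $r4:1, $r5:65512}

65512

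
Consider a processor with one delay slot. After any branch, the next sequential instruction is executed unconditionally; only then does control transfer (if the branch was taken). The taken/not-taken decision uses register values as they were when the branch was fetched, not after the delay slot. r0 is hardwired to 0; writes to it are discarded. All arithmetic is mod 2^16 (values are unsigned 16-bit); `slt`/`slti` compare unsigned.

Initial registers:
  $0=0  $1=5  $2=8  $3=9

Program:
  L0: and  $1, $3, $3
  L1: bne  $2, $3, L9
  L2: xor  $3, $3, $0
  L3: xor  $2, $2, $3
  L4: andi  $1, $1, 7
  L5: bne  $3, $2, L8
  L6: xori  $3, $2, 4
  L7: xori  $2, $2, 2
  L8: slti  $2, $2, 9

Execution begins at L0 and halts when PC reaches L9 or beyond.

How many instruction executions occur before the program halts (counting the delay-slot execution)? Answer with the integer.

PC=0  and  $1, $3, $3        | $0=0 $1=9 $2=8 $3=9
PC=1  bne  $2, $3, L9        | $0=0 $1=9 $2=8 $3=9  [TAKEN]
PC=2  xor  $3, $3, $0        | $0=0 $1=9 $2=8 $3=9

3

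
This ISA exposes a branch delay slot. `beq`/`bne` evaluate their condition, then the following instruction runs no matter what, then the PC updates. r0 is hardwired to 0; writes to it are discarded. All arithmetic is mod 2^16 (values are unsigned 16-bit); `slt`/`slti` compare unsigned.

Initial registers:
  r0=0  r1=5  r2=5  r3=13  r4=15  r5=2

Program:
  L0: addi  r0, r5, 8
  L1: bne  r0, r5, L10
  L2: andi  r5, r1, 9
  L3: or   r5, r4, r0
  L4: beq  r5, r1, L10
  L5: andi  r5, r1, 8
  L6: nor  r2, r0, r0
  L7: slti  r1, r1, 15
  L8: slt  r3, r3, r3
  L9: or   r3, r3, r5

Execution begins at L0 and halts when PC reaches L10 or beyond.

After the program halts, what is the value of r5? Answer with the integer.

1

  step pc=0: addi  r0, r5, 8  regs=(0,5,5,13,15,2)
  step pc=1: bne  r0, r5, L10  cond=T  regs=(0,5,5,13,15,2)
  step pc=2: andi  r5, r1, 9  regs=(0,5,5,13,15,1)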